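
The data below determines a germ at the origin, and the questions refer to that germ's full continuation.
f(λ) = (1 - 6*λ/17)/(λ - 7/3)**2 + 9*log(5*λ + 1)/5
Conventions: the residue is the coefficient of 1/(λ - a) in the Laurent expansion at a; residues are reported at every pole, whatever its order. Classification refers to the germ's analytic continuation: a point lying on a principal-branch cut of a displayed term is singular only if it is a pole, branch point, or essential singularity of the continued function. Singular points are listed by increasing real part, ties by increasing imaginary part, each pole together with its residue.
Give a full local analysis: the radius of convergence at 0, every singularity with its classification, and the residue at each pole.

Radius of convergence at 0: 1/5.
At -1/5: a logarithmic branch point.
At 7/3: a pole of order 2; residue -6/17.

Denominator factor (λ - 7/3)^2: pole of order 2 at 7/3, modulus 7/3.
Branch term (9/5)*log(1 - λ/(-1/5)): its argument vanishes at λ = -1/5, a logarithmic branch point, modulus 1/5.
The radius of convergence is the smallest modulus among the singular points: 1/5.
The branch term is analytic at 7/3 and contributes nothing to the residue; only the rational part matters.
At the order-2 pole 7/3 set g(λ) = (λ - (7/3))^2*(rational part) = 1 - 6*λ/17.
Order-2 pole: residue = g'(a); g'(7/3) = -6/17, so the residue is -6/17.
List the singular points by increasing real part (a conjugate pair: the negative imaginary part first).


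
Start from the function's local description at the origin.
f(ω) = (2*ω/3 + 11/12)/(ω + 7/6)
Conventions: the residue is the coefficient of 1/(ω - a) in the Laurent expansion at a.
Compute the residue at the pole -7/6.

The residue is 5/36.

At the order-1 pole -7/6 set g(ω) = (ω - (-7/6))*f(ω) = 2*ω/3 + 11/12.
Simple pole: residue = g(a) at a = -7/6, which is 5/36.


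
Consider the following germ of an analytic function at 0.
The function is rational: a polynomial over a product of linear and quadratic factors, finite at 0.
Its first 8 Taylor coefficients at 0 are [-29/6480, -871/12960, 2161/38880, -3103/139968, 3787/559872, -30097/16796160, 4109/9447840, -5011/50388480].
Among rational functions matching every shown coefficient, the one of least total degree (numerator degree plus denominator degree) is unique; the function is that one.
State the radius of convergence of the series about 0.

The radius of convergence is 6.

No rational of total degree below 5 reproduces all 8 coefficients; solving the [2/3] Pade equations on them gives f(γ) = (14*γ**2/3 - 15*γ - 29/30)/(γ + 6)**3, whose expansion matches every shown term.
Denominator factor (γ + 6)^3: pole of order 3 at -6, modulus 6.
The radius of convergence is the smallest modulus among the singular points: 6.


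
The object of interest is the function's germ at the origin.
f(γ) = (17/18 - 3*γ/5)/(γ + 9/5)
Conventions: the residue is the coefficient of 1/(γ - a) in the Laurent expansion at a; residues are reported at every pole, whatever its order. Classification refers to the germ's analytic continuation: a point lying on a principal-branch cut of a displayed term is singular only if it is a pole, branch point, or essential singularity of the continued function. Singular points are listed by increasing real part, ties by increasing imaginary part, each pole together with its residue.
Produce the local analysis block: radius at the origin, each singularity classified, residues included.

Radius of convergence at 0: 9/5.
At -9/5: a pole of order 1; residue 911/450.

Denominator factor (γ + 9/5): pole of order 1 at -9/5, modulus 9/5.
The radius of convergence is the smallest modulus among the singular points: 9/5.
At the order-1 pole -9/5 set g(γ) = (γ - (-9/5))*f(γ) = 17/18 - 3*γ/5.
Simple pole: residue = g(a) at a = -9/5, which is 911/450.


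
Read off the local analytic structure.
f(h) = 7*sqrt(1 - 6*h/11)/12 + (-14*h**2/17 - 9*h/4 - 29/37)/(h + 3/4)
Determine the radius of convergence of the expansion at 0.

Denominator factor (h + 3/4): pole of order 1 at -3/4, modulus 3/4.
Branch term (7/12)*sqrt(1 - h/(11/6)): its argument vanishes at h = 11/6, a square-root branch point, modulus 11/6.
The radius of convergence is the smallest modulus among the singular points: 3/4.

The radius of convergence is 3/4.


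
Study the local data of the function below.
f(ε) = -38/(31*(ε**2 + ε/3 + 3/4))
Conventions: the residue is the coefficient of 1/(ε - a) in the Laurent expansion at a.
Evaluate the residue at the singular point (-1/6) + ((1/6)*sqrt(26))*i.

The residue is ((57/403)*sqrt(26))*i.

The factor ε**2 + ε/3 + 3/4 splits as (ε - a)(ε - a') with a = (-1/6) + ((1/6)*sqrt(26))*i, a' = (-1/6) - ((1/6)*sqrt(26))*i. At the order-1 pole a set g(ε) = (ε - a)*f(ε) = [-38/31] / (ε - a').
Simple pole: residue = g(a) at a = (-1/6) + ((1/6)*sqrt(26))*i, which is ((57/403)*sqrt(26))*i.


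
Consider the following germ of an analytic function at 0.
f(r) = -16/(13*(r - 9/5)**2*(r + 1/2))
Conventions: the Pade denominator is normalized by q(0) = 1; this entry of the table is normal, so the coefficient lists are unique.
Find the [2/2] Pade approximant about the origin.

Taylor coefficients needed (expand at 0): a_0 = -800/1053, a_1 = 6400/9477, a_2 = -58400/28431, a_3 = 2753600/767637, a_4 = -52064800/6908733.
Write the denominator as Q(r) = 1 + q1*r + q2*r^2. Requiring Q*f - P = O(r^5) with deg P <= 2 kills the coefficients of r^3..r^4 in Q*f:
  r^3: a_3 + q1*a_2 + q2*a_1 = 0, i.e. 2753600/767637 + (-58400/28431)*q1 + (6400/9477)*q2 = 0.
  r^4: a_4 + q1*a_3 + q2*a_2 = 0, i.e. -52064800/6908733 + (2753600/767637)*q1 + (-58400/28431)*q2 = 0.
Solving this linear system: q1 = 9326/7353, q2 = -96215/66177.
The numerator is Q*f truncated at degree 2: P0 = a_0 = -800/1053; P1 = a_1 + q1*a_0 = -248000/860301; P2 = a_2 + q1*a_1 + q2*a_0 = -80000/860301.

The Pade approximant has numerator coefficients [-800/1053, -248000/860301, -80000/860301]; denominator coefficients [1, 9326/7353, -96215/66177].


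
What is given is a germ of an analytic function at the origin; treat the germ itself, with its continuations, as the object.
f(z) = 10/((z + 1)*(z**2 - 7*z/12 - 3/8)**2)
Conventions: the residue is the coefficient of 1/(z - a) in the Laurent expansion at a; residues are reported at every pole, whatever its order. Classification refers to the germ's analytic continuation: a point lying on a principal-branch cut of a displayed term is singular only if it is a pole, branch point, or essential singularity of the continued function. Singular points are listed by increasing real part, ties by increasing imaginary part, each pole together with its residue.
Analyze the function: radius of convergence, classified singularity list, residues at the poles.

Radius of convergence at 0: -7/24 + (1/24)*sqrt(265).
At -1: a pole of order 1; residue 5760/841.
At 7/24 - (1/24)*sqrt(265): a pole of order 2; residue -2880/841 + (1482048/11811845)*sqrt(265).
At 7/24 + (1/24)*sqrt(265): a pole of order 2; residue -2880/841 - (1482048/11811845)*sqrt(265).


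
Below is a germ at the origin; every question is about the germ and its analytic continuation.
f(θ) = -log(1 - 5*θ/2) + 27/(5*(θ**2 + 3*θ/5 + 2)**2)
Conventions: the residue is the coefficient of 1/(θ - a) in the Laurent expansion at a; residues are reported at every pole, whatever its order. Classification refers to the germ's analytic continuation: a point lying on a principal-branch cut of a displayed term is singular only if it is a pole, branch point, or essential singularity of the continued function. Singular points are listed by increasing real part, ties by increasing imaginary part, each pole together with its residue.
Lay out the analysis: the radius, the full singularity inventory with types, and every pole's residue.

Denominator factor (θ**2 + 3*θ/5 + 2)^2: discriminant -191/25, complex-conjugate roots (-3/10) + ((1/10)*sqrt(191))*i and (-3/10) - ((1/10)*sqrt(191))*i; poles of order 2, moduli sqrt(2) and sqrt(2).
Branch term (-1)*log(1 - θ/(2/5)): its argument vanishes at θ = 2/5, a logarithmic branch point, modulus 2/5.
The radius of convergence is the smallest modulus among the singular points: 2/5.
The branch term is analytic at (-3/10) - ((1/10)*sqrt(191))*i and contributes nothing to the residue; only the rational part matters.
The factor θ**2 + 3*θ/5 + 2 splits as (θ - a)(θ - a') with a = (-3/10) - ((1/10)*sqrt(191))*i, a' = (-3/10) + ((1/10)*sqrt(191))*i. At the order-2 pole a set g(θ) = (θ - a)^2*(rational part) = [27/5] / (θ - a')^2.
Order-2 pole: residue = g'(a); g'((-3/10) - ((1/10)*sqrt(191))*i) = ((1350/36481)*sqrt(191))*i, so the residue is ((1350/36481)*sqrt(191))*i.
The branch term is analytic at (-3/10) + ((1/10)*sqrt(191))*i and contributes nothing to the residue; only the rational part matters.
The factor θ**2 + 3*θ/5 + 2 splits as (θ - a)(θ - a') with a = (-3/10) + ((1/10)*sqrt(191))*i, a' = (-3/10) - ((1/10)*sqrt(191))*i. At the order-2 pole a set g(θ) = (θ - a)^2*(rational part) = [27/5] / (θ - a')^2.
Order-2 pole: residue = g'(a); g'((-3/10) + ((1/10)*sqrt(191))*i) = -((1350/36481)*sqrt(191))*i, so the residue is -((1350/36481)*sqrt(191))*i.
List the singular points by increasing real part (a conjugate pair: the negative imaginary part first).

Radius of convergence at 0: 2/5.
At (-3/10) - ((1/10)*sqrt(191))*i: a pole of order 2; residue ((1350/36481)*sqrt(191))*i.
At (-3/10) + ((1/10)*sqrt(191))*i: a pole of order 2; residue -((1350/36481)*sqrt(191))*i.
At 2/5: a logarithmic branch point.


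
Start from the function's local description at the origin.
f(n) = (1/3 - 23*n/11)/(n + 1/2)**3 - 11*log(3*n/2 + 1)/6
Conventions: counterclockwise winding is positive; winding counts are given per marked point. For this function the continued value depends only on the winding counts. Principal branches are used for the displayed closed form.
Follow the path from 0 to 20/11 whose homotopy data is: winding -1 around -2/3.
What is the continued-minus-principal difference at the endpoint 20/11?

Continued minus principal equals (11/3)*pi*i.

The rational part is single-valued and drops out of the difference; each branch term changes only by its own monodromy.
(-11/6)*log(1 - n/(-2/3)): each positive loop around -2/3 adds 2*pi*i to the log, so winding -1 contributes (-11/6)*(-1)*2*pi*i = (11/3)*pi*i.
Summing the contributions at n = 20/11 gives (11/3)*pi*i.


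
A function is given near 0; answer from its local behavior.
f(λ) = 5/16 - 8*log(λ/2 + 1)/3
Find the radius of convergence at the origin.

The radius of convergence is 2.

Branch term (-8/3)*log(1 - λ/(-2)): its argument vanishes at λ = -2, a logarithmic branch point, modulus 2.
The radius of convergence is the smallest modulus among the singular points: 2.


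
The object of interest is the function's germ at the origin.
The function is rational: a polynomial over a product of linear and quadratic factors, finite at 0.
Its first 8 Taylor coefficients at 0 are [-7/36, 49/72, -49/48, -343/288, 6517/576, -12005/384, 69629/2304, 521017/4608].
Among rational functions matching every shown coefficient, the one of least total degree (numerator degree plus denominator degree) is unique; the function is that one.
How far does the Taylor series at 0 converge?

The radius of convergence is (1/7)*sqrt(7).

No rational of total degree below 2 reproduces all 8 coefficients; solving the [0/2] Pade equations on them gives f(ω) = -1/(36*(ω**2 + ω/2 + 1/7)), whose expansion matches every shown term.
Denominator factor (ω**2 + ω/2 + 1/7): discriminant -9/28, complex-conjugate roots (-1/4) + ((3/28)*sqrt(7))*i and (-1/4) - ((3/28)*sqrt(7))*i; poles of order 1, moduli (1/7)*sqrt(7) and (1/7)*sqrt(7).
The radius of convergence is the smallest modulus among the singular points: (1/7)*sqrt(7).


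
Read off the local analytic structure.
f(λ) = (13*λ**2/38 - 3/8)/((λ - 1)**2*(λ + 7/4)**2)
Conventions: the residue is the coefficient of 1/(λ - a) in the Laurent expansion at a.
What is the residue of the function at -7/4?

The residue is -2368/25289.

At the order-2 pole -7/4 set g(λ) = (λ - (-7/4))^2*f(λ) = (13*λ**2/38 - 3/8)/(λ - 1)**2.
Order-2 pole: residue = g'(a); g'(-7/4) = -2368/25289, so the residue is -2368/25289.


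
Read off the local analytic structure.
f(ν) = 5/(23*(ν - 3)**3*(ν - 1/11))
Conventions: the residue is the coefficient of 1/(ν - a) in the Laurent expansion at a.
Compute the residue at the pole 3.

At the order-3 pole 3 set g(ν) = (ν - (3))^3*f(ν) = 5/(23*(ν - 1/11)).
Order-3 pole: residue = g''(a)/2; g''(3) = 6655/376832, so the residue is 6655/753664.

The residue is 6655/753664.


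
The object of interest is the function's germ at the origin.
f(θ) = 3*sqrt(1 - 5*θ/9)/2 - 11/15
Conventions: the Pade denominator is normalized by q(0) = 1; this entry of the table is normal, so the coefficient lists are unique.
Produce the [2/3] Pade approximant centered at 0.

The Pade approximant has numerator coefficients [23/30, -8719/10962, 90845/526176]; denominator coefficients [1, -1805/3654, 2825/87696, 625/526176].

Taylor coefficients needed (expand at 0): a_0 = 23/30, a_1 = -5/12, a_2 = -25/432, a_3 = -125/7776, a_4 = -3125/559872, a_5 = -21875/10077696.
Write the denominator as Q(θ) = 1 + q1*θ + q2*θ^2 + q3*θ^3. Requiring Q*f - P = O(θ^6) with deg P <= 2 kills the coefficients of θ^3..θ^5 in Q*f:
  θ^3: a_3 + q1*a_2 + q2*a_1 + q3*a_0 = 0, i.e. -125/7776 + (-25/432)*q1 + (-5/12)*q2 + (23/30)*q3 = 0.
  θ^4: a_4 + q1*a_3 + q2*a_2 + q3*a_1 = 0, i.e. -3125/559872 + (-125/7776)*q1 + (-25/432)*q2 + (-5/12)*q3 = 0.
  θ^5: a_5 + q1*a_4 + q2*a_3 + q3*a_2 = 0, i.e. -21875/10077696 + (-3125/559872)*q1 + (-125/7776)*q2 + (-25/432)*q3 = 0.
Solving this linear system: q1 = -1805/3654, q2 = 2825/87696, q3 = 625/526176.
The numerator is Q*f truncated at degree 2: P0 = a_0 = 23/30; P1 = a_1 + q1*a_0 = -8719/10962; P2 = a_2 + q1*a_1 + q2*a_0 = 90845/526176.


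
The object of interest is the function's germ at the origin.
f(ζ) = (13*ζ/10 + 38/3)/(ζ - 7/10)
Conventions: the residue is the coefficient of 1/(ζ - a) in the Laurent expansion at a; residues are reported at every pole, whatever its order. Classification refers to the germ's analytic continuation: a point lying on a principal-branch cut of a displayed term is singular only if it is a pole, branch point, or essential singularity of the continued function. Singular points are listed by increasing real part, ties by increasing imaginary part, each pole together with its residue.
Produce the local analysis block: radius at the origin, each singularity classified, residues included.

Radius of convergence at 0: 7/10.
At 7/10: a pole of order 1; residue 4073/300.

Denominator factor (ζ - 7/10): pole of order 1 at 7/10, modulus 7/10.
The radius of convergence is the smallest modulus among the singular points: 7/10.
At the order-1 pole 7/10 set g(ζ) = (ζ - (7/10))*f(ζ) = 13*ζ/10 + 38/3.
Simple pole: residue = g(a) at a = 7/10, which is 4073/300.


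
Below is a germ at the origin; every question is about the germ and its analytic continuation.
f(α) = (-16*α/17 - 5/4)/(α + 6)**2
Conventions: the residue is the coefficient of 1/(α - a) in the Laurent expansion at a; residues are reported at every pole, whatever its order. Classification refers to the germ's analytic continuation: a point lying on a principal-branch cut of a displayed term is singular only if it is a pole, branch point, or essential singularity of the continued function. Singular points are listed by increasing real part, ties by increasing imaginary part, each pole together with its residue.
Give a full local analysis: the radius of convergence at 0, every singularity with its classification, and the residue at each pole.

Denominator factor (α + 6)^2: pole of order 2 at -6, modulus 6.
The radius of convergence is the smallest modulus among the singular points: 6.
At the order-2 pole -6 set g(α) = (α - (-6))^2*f(α) = -16*α/17 - 5/4.
Order-2 pole: residue = g'(a); g'(-6) = -16/17, so the residue is -16/17.

Radius of convergence at 0: 6.
At -6: a pole of order 2; residue -16/17.


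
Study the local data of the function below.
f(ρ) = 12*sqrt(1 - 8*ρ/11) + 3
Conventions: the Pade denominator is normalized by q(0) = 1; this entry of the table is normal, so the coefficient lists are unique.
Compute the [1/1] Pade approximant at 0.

Taylor coefficients needed (expand at 0): a_0 = 15, a_1 = -48/11, a_2 = -96/121.
Write the denominator as Q(ρ) = 1 + q1*ρ. Requiring Q*f - P = O(ρ^3) with deg P <= 1 kills the coefficients of ρ^2..ρ^2 in Q*f:
  ρ^2: a_2 + q1*a_1 = 0, i.e. -96/121 + (-48/11)*q1 = 0.
Solving this linear system: q1 = -2/11.
The numerator is Q*f truncated at degree 1: P0 = a_0 = 15; P1 = a_1 + q1*a_0 = -78/11.

The Pade approximant has numerator coefficients [15, -78/11]; denominator coefficients [1, -2/11].


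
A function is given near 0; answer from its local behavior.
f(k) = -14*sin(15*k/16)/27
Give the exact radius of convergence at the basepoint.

The radius of convergence is infinite.

The factor sin(15*k/16) is entire and contributes no finite singular point.
The polynomial part has no poles.
No finite singular points: the Taylor series at 0 converges everywhere.


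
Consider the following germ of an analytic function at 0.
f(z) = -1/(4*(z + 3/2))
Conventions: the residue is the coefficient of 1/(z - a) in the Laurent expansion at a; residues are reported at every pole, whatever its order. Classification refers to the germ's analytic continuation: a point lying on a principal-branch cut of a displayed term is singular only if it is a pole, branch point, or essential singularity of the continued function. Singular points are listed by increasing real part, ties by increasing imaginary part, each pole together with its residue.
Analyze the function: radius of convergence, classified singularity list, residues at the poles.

Radius of convergence at 0: 3/2.
At -3/2: a pole of order 1; residue -1/4.

Denominator factor (z + 3/2): pole of order 1 at -3/2, modulus 3/2.
The radius of convergence is the smallest modulus among the singular points: 3/2.
At the order-1 pole -3/2 set g(z) = (z - (-3/2))*f(z) = -1/4.
Simple pole: residue = g(a) at a = -3/2, which is -1/4.


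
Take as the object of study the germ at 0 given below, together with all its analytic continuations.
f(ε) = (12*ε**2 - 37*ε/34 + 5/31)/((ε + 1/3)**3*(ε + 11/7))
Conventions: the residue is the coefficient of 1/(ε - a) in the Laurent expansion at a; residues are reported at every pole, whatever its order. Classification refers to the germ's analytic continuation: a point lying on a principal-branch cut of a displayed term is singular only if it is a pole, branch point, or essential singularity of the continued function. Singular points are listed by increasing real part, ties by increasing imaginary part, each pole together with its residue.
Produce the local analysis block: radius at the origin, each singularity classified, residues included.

Denominator factor (ε + 1/3)^3: pole of order 3 at -1/3, modulus 1/3.
Denominator factor (ε + 11/7): pole of order 1 at -11/7, modulus 11/7.
The radius of convergence is the smallest modulus among the singular points: 1/3.
At the order-1 pole -11/7 set g(ε) = (ε - (-11/7))*f(ε) = (12*ε**2 - 37*ε/34 + 5/31)/(ε + 1/3)**3.
Simple pole: residue = g(a) at a = -11/7, which is -307513773/18525104.
At the order-3 pole -1/3 set g(ε) = (ε - (-1/3))^3*f(ε) = (12*ε**2 - 37*ε/34 + 5/31)/(ε + 11/7).
Order-3 pole: residue = g''(a)/2; g''(-1/3) = 307513773/9262552, so the residue is 307513773/18525104.
List the singular points by increasing real part (a conjugate pair: the negative imaginary part first).

Radius of convergence at 0: 1/3.
At -11/7: a pole of order 1; residue -307513773/18525104.
At -1/3: a pole of order 3; residue 307513773/18525104.


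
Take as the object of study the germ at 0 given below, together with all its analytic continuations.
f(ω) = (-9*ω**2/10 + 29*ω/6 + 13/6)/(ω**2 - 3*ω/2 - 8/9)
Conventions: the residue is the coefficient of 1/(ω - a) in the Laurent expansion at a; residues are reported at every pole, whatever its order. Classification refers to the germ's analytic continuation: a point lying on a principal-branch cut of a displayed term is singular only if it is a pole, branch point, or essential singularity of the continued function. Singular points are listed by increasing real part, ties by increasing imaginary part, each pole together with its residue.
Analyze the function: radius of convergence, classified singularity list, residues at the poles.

Denominator factor (ω**2 - 3*ω/2 - 8/9): discriminant 209/36, real irrational roots 3/4 + (1/12)*sqrt(209) and 3/4 - (1/12)*sqrt(209); poles of order 1, moduli 3/4 + (1/12)*sqrt(209) and -3/4 + (1/12)*sqrt(209).
The radius of convergence is the smallest modulus among the singular points: -3/4 + (1/12)*sqrt(209).
The factor ω**2 - 3*ω/2 - 8/9 splits as (ω - a)(ω - a') with a = 3/4 - (1/12)*sqrt(209), a' = 3/4 + (1/12)*sqrt(209). At the order-1 pole a set g(ω) = (ω - a)*f(ω) = [-9*ω**2/10 + 29*ω/6 + 13/6] / (ω - a').
Simple pole: residue = g(a) at a = 3/4 - (1/12)*sqrt(209), which is 209/120 - (191/1672)*sqrt(209).
The factor ω**2 - 3*ω/2 - 8/9 splits as (ω - a)(ω - a') with a = 3/4 + (1/12)*sqrt(209), a' = 3/4 - (1/12)*sqrt(209). At the order-1 pole a set g(ω) = (ω - a)*f(ω) = [-9*ω**2/10 + 29*ω/6 + 13/6] / (ω - a').
Simple pole: residue = g(a) at a = 3/4 + (1/12)*sqrt(209), which is 209/120 + (191/1672)*sqrt(209).
List the singular points by increasing real part (a conjugate pair: the negative imaginary part first).

Radius of convergence at 0: -3/4 + (1/12)*sqrt(209).
At 3/4 - (1/12)*sqrt(209): a pole of order 1; residue 209/120 - (191/1672)*sqrt(209).
At 3/4 + (1/12)*sqrt(209): a pole of order 1; residue 209/120 + (191/1672)*sqrt(209).


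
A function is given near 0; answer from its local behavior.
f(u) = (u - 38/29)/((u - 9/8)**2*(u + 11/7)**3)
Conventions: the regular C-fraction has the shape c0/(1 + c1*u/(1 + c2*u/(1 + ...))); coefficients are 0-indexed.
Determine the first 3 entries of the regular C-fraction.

The regular C-fraction coefficients are [-834176/3126519, 3365/3762, 9996257/12659130].

Taylor coefficients (expand at 0): a_0 = -834176/3126519, a_1 = 73868480/309525381, a_2 = -4105309376/10214337573.
c0 = a_0 = -834176/3126519. Peel one level at a time: if S = 1 + c*u/S' with S'(0) = 1, then c is the u-coefficient of S and S' = c*u/(S - 1).
S_1 = c0/f = 1 + (3365/3762)*u + (-9996257/14152644)*u^2 + ...; c1 = 3365/3762.
S_2 = c1*u/(S_1 - 1) = 1 + (9996257/12659130)*u + ...; c2 = 9996257/12659130.


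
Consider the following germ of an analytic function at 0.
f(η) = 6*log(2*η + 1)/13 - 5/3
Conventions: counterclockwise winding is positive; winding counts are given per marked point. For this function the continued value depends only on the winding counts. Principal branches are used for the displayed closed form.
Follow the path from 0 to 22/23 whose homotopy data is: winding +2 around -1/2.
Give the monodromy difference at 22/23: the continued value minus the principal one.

Continued minus principal equals (24/13)*pi*i.

The rational part is single-valued and drops out of the difference; each branch term changes only by its own monodromy.
(6/13)*log(1 - η/(-1/2)): each positive loop around -1/2 adds 2*pi*i to the log, so winding +2 contributes (6/13)*(2)*2*pi*i = (24/13)*pi*i.
Summing the contributions at η = 22/23 gives (24/13)*pi*i.


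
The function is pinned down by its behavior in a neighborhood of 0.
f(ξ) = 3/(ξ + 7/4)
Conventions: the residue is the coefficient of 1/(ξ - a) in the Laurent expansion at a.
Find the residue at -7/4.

At the order-1 pole -7/4 set g(ξ) = (ξ - (-7/4))*f(ξ) = 3.
Simple pole: residue = g(a) at a = -7/4, which is 3.

The residue is 3.


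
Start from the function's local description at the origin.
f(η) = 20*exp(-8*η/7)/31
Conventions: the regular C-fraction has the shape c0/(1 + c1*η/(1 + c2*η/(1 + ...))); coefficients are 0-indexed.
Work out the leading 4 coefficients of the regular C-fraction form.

Taylor coefficients (expand at 0): a_0 = 20/31, a_1 = -160/217, a_2 = 640/1519, a_3 = -5120/31899.
c0 = a_0 = 20/31. Peel one level at a time: if S = 1 + c*η/S' with S'(0) = 1, then c is the η-coefficient of S and S' = c*η/(S - 1).
S_1 = c0/f = 1 + (8/7)*η + (32/49)*η^2 + ...; c1 = 8/7.
S_2 = c1*η/(S_1 - 1) = 1 + (-4/7)*η + (16/147)*η^2 + ...; c2 = -4/7.
S_3 = c2*η/(S_2 - 1) = 1 + (4/21)*η + ...; c3 = 4/21.

The regular C-fraction coefficients are [20/31, 8/7, -4/7, 4/21].


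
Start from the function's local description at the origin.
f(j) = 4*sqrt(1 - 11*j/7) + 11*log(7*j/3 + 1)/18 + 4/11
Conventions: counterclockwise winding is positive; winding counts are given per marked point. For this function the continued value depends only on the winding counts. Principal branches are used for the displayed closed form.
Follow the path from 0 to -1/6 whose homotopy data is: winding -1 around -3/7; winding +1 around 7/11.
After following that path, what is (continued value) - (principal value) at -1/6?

Continued minus principal equals (-(4/21)*sqrt(2226)) - ((11/9)*pi)*i.

The rational part is single-valued and drops out of the difference; each branch term changes only by its own monodromy.
(4)*sqrt(1 - j/(7/11)): winding +1 is odd, the square root flips sign, contributing -2*(4)*sqrt(1 - (-1/6)/(7/11)) = -2*(4)*sqrt(53/42) = -(4/21)*sqrt(2226).
(11/18)*log(1 - j/(-3/7)): each positive loop around -3/7 adds 2*pi*i to the log, so winding -1 contributes (11/18)*(-1)*2*pi*i = -(11/9)*pi*i.
Summing the contributions at j = -1/6 gives (-(4/21)*sqrt(2226)) - ((11/9)*pi)*i.


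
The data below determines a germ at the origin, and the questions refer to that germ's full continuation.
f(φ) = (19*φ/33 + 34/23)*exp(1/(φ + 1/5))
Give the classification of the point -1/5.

The point is an essential singularity.

The exponent 1/(φ - (-1/5)) has a pole at -1/5, so exp(1/(φ - (-1/5))) takes every nonzero value near it: an essential singularity (not a pole of any order).


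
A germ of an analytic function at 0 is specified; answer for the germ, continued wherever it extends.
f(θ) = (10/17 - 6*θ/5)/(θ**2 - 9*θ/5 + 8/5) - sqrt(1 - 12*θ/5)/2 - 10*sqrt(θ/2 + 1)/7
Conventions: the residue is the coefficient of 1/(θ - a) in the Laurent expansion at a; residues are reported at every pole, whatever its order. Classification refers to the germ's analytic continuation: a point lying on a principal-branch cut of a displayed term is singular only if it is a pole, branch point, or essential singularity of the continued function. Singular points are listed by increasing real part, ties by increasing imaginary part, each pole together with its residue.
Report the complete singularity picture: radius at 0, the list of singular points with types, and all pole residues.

Radius of convergence at 0: 5/12.
At -2: an algebraic (square-root) branch point.
At 5/12: an algebraic (square-root) branch point.
At (9/10) - ((1/10)*sqrt(79))*i: a pole of order 1; residue (-3/5) - ((209/6715)*sqrt(79))*i.
At (9/10) + ((1/10)*sqrt(79))*i: a pole of order 1; residue (-3/5) + ((209/6715)*sqrt(79))*i.

Denominator factor (θ**2 - 9*θ/5 + 8/5): discriminant -79/25, complex-conjugate roots (9/10) + ((1/10)*sqrt(79))*i and (9/10) - ((1/10)*sqrt(79))*i; poles of order 1, moduli (2/5)*sqrt(10) and (2/5)*sqrt(10).
Branch term (-1/2)*sqrt(1 - θ/(5/12)): its argument vanishes at θ = 5/12, a square-root branch point, modulus 5/12.
Branch term (-10/7)*sqrt(1 - θ/(-2)): its argument vanishes at θ = -2, a square-root branch point, modulus 2.
The radius of convergence is the smallest modulus among the singular points: 5/12.
The branch terms are analytic at (9/10) - ((1/10)*sqrt(79))*i and contribute nothing to the residue; only the rational part matters.
The factor θ**2 - 9*θ/5 + 8/5 splits as (θ - a)(θ - a') with a = (9/10) - ((1/10)*sqrt(79))*i, a' = (9/10) + ((1/10)*sqrt(79))*i. At the order-1 pole a set g(θ) = (θ - a)*(rational part) = [10/17 - 6*θ/5] / (θ - a').
Simple pole: residue = g(a) at a = (9/10) - ((1/10)*sqrt(79))*i, which is (-3/5) - ((209/6715)*sqrt(79))*i.
The branch terms are analytic at (9/10) + ((1/10)*sqrt(79))*i and contribute nothing to the residue; only the rational part matters.
The factor θ**2 - 9*θ/5 + 8/5 splits as (θ - a)(θ - a') with a = (9/10) + ((1/10)*sqrt(79))*i, a' = (9/10) - ((1/10)*sqrt(79))*i. At the order-1 pole a set g(θ) = (θ - a)*(rational part) = [10/17 - 6*θ/5] / (θ - a').
Simple pole: residue = g(a) at a = (9/10) + ((1/10)*sqrt(79))*i, which is (-3/5) + ((209/6715)*sqrt(79))*i.
List the singular points by increasing real part (a conjugate pair: the negative imaginary part first).


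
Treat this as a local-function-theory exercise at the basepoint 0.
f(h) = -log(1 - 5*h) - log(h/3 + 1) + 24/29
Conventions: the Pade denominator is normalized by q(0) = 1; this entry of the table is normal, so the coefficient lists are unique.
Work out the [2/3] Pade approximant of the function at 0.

The Pade approximant has numerator coefficients [24/29, -1172947706/8640690795, -64204101593/7069656105]; denominator coefficients [1, -5187021427/893864565, 35273960167/5363187390, 29839597067/48268686510].

Taylor coefficients needed (expand at 0): a_0 = 24/29, a_1 = 14/3, a_2 = 113/9, a_3 = 3374/81, a_4 = 25313/162, a_5 = 759374/1215.
Write the denominator as Q(h) = 1 + q1*h + q2*h^2 + q3*h^3. Requiring Q*f - P = O(h^6) with deg P <= 2 kills the coefficients of h^3..h^5 in Q*f:
  h^3: a_3 + q1*a_2 + q2*a_1 + q3*a_0 = 0, i.e. 3374/81 + (113/9)*q1 + (14/3)*q2 + (24/29)*q3 = 0.
  h^4: a_4 + q1*a_3 + q2*a_2 + q3*a_1 = 0, i.e. 25313/162 + (3374/81)*q1 + (113/9)*q2 + (14/3)*q3 = 0.
  h^5: a_5 + q1*a_4 + q2*a_3 + q3*a_2 = 0, i.e. 759374/1215 + (25313/162)*q1 + (3374/81)*q2 + (113/9)*q3 = 0.
Solving this linear system: q1 = -5187021427/893864565, q2 = 35273960167/5363187390, q3 = 29839597067/48268686510.
The numerator is Q*f truncated at degree 2: P0 = a_0 = 24/29; P1 = a_1 + q1*a_0 = -1172947706/8640690795; P2 = a_2 + q1*a_1 + q2*a_0 = -64204101593/7069656105.


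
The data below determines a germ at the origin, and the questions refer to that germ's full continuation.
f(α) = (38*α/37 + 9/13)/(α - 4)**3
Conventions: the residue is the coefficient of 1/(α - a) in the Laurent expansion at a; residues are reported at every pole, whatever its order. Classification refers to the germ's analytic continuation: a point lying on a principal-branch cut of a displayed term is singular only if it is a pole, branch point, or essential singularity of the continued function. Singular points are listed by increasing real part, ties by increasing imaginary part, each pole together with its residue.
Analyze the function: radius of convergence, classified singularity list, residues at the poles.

Radius of convergence at 0: 4.
At 4: a pole of order 3; residue 0.

Denominator factor (α - 4)^3: pole of order 3 at 4, modulus 4.
The radius of convergence is the smallest modulus among the singular points: 4.
At the order-3 pole 4 set g(α) = (α - (4))^3*f(α) = 38*α/37 + 9/13.
Order-3 pole: residue = g''(a)/2; g''(4) = 0, so the residue is 0.


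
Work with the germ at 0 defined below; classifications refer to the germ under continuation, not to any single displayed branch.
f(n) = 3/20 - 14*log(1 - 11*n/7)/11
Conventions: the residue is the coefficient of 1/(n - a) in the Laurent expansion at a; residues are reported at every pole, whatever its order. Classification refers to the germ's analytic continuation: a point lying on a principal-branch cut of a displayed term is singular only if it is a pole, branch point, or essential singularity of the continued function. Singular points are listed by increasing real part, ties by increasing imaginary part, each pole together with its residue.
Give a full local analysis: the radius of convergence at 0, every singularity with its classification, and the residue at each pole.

Branch term (-14/11)*log(1 - n/(7/11)): its argument vanishes at n = 7/11, a logarithmic branch point, modulus 7/11.
The radius of convergence is the smallest modulus among the singular points: 7/11.

Radius of convergence at 0: 7/11.
At 7/11: a logarithmic branch point.


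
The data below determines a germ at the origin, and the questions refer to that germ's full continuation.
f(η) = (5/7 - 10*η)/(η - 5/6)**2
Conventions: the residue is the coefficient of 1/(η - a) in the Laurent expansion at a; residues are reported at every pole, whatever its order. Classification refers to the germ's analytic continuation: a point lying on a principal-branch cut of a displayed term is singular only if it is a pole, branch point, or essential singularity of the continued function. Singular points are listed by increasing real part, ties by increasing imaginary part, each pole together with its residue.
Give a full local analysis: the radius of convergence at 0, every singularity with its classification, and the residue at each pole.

Radius of convergence at 0: 5/6.
At 5/6: a pole of order 2; residue -10.

Denominator factor (η - 5/6)^2: pole of order 2 at 5/6, modulus 5/6.
The radius of convergence is the smallest modulus among the singular points: 5/6.
At the order-2 pole 5/6 set g(η) = (η - (5/6))^2*f(η) = 5/7 - 10*η.
Order-2 pole: residue = g'(a); g'(5/6) = -10, so the residue is -10.


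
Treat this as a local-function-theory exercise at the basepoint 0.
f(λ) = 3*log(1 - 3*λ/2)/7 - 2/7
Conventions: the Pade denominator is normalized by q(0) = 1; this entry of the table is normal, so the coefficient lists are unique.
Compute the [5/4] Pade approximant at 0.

Taylor coefficients needed (expand at 0): a_0 = -2/7, a_1 = -9/14, a_2 = -27/56, a_3 = -27/56, a_4 = -243/448, a_5 = -729/1120, a_6 = -729/896, a_7 = -6561/6272, a_8 = -19683/14336, a_9 = -6561/3584.
Write the denominator as Q(λ) = 1 + q1*λ + q2*λ^2 + q3*λ^3 + q4*λ^4. Requiring Q*f - P = O(λ^10) with deg P <= 5 kills the coefficients of λ^6..λ^9 in Q*f:
  λ^6: a_6 + q1*a_5 + q2*a_4 + q3*a_3 + q4*a_2 = 0, i.e. -729/896 + (-729/1120)*q1 + (-243/448)*q2 + (-27/56)*q3 + (-27/56)*q4 = 0.
  λ^7: a_7 + q1*a_6 + q2*a_5 + q3*a_4 + q4*a_3 = 0, i.e. -6561/6272 + (-729/896)*q1 + (-729/1120)*q2 + (-243/448)*q3 + (-27/56)*q4 = 0.
  λ^8: a_8 + q1*a_7 + q2*a_6 + q3*a_5 + q4*a_4 = 0, i.e. -19683/14336 + (-6561/6272)*q1 + (-729/896)*q2 + (-729/1120)*q3 + (-243/448)*q4 = 0.
  λ^9: a_9 + q1*a_8 + q2*a_7 + q3*a_6 + q4*a_5 = 0, i.e. -6561/3584 + (-19683/14336)*q1 + (-6561/6272)*q2 + (-729/896)*q3 + (-729/1120)*q4 = 0.
Solving this linear system: q1 = -10/3, q2 = 15/4, q3 = -45/28, q4 = 45/224.
The numerator is Q*f truncated at degree 5: P0 = a_0 = -2/7; P1 = a_1 + q1*a_0 = 13/42; P2 = a_2 + q1*a_1 + q2*a_0 = 33/56; P3 = a_3 + q1*a_2 + q2*a_1 + q3*a_0 = -81/98; P4 = a_4 + q1*a_3 + q2*a_2 + q3*a_1 + q4*a_0 = 729/3136; P5 = a_5 + q1*a_4 + q2*a_3 + q3*a_2 + q4*a_1 = -81/15680.

The Pade approximant has numerator coefficients [-2/7, 13/42, 33/56, -81/98, 729/3136, -81/15680]; denominator coefficients [1, -10/3, 15/4, -45/28, 45/224].


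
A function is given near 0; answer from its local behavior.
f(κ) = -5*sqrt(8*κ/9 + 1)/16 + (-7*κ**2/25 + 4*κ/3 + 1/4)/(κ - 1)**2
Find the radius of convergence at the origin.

Denominator factor (κ - 1)^2: pole of order 2 at 1, modulus 1.
Branch term (-5/16)*sqrt(1 - κ/(-9/8)): its argument vanishes at κ = -9/8, a square-root branch point, modulus 9/8.
The radius of convergence is the smallest modulus among the singular points: 1.

The radius of convergence is 1.


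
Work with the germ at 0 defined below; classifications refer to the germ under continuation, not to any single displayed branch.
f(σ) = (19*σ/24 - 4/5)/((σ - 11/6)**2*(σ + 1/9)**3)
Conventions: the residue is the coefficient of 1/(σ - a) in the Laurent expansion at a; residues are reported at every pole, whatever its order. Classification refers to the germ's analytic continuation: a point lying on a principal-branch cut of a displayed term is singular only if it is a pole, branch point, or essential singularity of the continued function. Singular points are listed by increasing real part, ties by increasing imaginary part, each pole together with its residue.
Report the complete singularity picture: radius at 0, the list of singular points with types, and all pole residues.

Radius of convergence at 0: 1/9.
At -1/9: a pole of order 3; residue 31104/1071875.
At 11/6: a pole of order 2; residue -31104/1071875.

Denominator factor (σ + 1/9)^3: pole of order 3 at -1/9, modulus 1/9.
Denominator factor (σ - 11/6)^2: pole of order 2 at 11/6, modulus 11/6.
The radius of convergence is the smallest modulus among the singular points: 1/9.
At the order-3 pole -1/9 set g(σ) = (σ - (-1/9))^3*f(σ) = (19*σ/24 - 4/5)/(σ - 11/6)**2.
Order-3 pole: residue = g''(a)/2; g''(-1/9) = 62208/1071875, so the residue is 31104/1071875.
At the order-2 pole 11/6 set g(σ) = (σ - (11/6))^2*f(σ) = (19*σ/24 - 4/5)/(σ + 1/9)**3.
Order-2 pole: residue = g'(a); g'(11/6) = -31104/1071875, so the residue is -31104/1071875.
List the singular points by increasing real part (a conjugate pair: the negative imaginary part first).


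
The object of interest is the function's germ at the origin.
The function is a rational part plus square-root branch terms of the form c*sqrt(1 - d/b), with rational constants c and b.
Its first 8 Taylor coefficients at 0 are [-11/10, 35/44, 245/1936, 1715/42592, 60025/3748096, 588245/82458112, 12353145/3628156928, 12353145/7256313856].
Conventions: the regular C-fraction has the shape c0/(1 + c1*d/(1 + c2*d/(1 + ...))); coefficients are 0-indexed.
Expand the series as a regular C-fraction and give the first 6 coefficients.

Taylor coefficients (read off): a_0 = -11/10, a_1 = 35/44, a_2 = 245/1936, a_3 = 1715/42592, a_4 = 60025/3748096, a_5 = 588245/82458112.
c0 = a_0 = -11/10. Peel one level at a time: if S = 1 + c*d/S' with S'(0) = 1, then c is the d-coefficient of S and S' = c*d/(S - 1).
S_1 = c0/f = 1 + (175/242)*d + (74725/117128)*d^2 + ...; c1 = 175/242.
S_2 = c1*d/(S_1 - 1) = 1 + (-427/484)*d + (-49/1936)*d^2 + ...; c2 = -427/484.
S_3 = c2*d/(S_2 - 1) = 1 + (-7/244)*d + (-5439/654896)*d^2 + ...; c3 = -7/244.
S_4 = c3*d/(S_3 - 1) = 1 + (-777/2684)*d + (-49/1936)*d^2 + ...; c4 = -777/2684.
S_5 = c4*d/(S_4 - 1) = 1 + (-427/4884)*d + ...; c5 = -427/4884.

The regular C-fraction coefficients are [-11/10, 175/242, -427/484, -7/244, -777/2684, -427/4884].


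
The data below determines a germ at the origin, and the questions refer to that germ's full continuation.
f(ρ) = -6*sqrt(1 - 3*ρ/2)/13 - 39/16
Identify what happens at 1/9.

There is no denominator, hence no pole anywhere.
Branch term sqrt(1 - ρ/(2/3)): argument at 1/9 is 5/6, nonzero, so 1/9 is not its branch point (a point on a principal cut is still regular for the continued germ).
So the germ continues analytically to 1/9.

The point is a regular point.


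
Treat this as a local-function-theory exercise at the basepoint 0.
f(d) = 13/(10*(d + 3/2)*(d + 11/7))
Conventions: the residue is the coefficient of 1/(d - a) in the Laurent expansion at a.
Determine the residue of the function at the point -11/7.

The residue is -91/5.

At the order-1 pole -11/7 set g(d) = (d - (-11/7))*f(d) = 13/(10*(d + 3/2)).
Simple pole: residue = g(a) at a = -11/7, which is -91/5.


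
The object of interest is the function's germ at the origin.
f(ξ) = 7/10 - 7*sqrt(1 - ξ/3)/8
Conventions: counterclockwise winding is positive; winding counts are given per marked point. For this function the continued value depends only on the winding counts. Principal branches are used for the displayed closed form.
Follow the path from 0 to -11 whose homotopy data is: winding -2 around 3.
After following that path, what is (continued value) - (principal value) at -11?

The rational part is single-valued and drops out of the difference; each branch term changes only by its own monodromy.
(-7/8)*sqrt(1 - ξ/(3)): winding -2 is even, the square root returns to the same sheet, contribution 0.
Summing the contributions at ξ = -11 gives 0.

Continued minus principal equals 0.
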